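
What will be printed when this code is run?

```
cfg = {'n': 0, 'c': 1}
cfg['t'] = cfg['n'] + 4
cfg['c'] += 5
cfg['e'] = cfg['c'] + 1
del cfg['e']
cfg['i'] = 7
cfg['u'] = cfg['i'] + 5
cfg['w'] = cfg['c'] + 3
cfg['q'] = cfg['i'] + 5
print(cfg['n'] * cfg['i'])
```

0

cfg['t'] = cfg['n']+4 = 4 → {'n': 0, 'c': 1, 't': 4}
cfg['c'] = 1+5 = 6 → {'n': 0, 'c': 6, 't': 4}
cfg['e'] = cfg['c']+1 = 7 → {'n': 0, 'c': 6, 't': 4, 'e': 7}
del 'e' → {'n': 0, 'c': 6, 't': 4}
cfg['i'] = 7 → {'n': 0, 'c': 6, 't': 4, 'i': 7}
cfg['u'] = cfg['i']+5 = 12 → {'n': 0, 'c': 6, 't': 4, 'i': 7, 'u': 12}
cfg['w'] = cfg['c']+3 = 9 → {'n': 0, 'c': 6, 't': 4, 'i': 7, 'u': 12, 'w': 9}
cfg['q'] = cfg['i']+5 = 12 → {'n': 0, 'c': 6, 't': 4, 'i': 7, 'u': 12, 'w': 9, 'q': 12}
cfg['n']*cfg['i'] = 0*7 = 0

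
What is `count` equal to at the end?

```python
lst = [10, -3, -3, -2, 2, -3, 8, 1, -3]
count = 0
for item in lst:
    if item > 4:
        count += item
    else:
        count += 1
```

item=10: >4, count = 0+10 = 10
item=-3: not >4, count = 10+1 = 11
item=-3: not >4, count = 11+1 = 12
item=-2: not >4, count = 12+1 = 13
item=2: not >4, count = 13+1 = 14
item=-3: not >4, count = 14+1 = 15
item=8: >4, count = 15+8 = 23
item=1: not >4, count = 23+1 = 24
item=-3: not >4, count = 24+1 = 25

25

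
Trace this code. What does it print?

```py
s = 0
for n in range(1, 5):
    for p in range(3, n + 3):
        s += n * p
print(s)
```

125

n=1,p=3: s = 0+3 = 3
n=2,p=3: s = 3+6 = 9
n=2,p=4: s = 9+8 = 17
n=3,p=3: s = 17+9 = 26
n=3,p=4: s = 26+12 = 38
n=3,p=5: s = 38+15 = 53
n=4,p=3: s = 53+12 = 65
n=4,p=4: s = 65+16 = 81
n=4,p=5: s = 81+20 = 101
n=4,p=6: s = 101+24 = 125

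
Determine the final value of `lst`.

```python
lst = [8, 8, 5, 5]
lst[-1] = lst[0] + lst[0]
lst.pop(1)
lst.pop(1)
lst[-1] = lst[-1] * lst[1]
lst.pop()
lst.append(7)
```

lst[-1] = lst[0]+lst[0] = 8+8 = 16 → [8, 8, 5, 16]
pop(1) removes 8 → [8, 5, 16]
pop(1) removes 5 → [8, 16]
lst[-1] = lst[-1]*lst[1] = 16*16 = 256 → [8, 256]
pop() removes 256 → [8]
append 7 → [8, 7]

[8, 7]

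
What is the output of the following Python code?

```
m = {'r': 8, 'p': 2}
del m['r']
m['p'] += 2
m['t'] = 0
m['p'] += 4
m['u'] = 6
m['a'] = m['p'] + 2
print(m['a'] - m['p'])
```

del 'r' → {'p': 2}
m['p'] = 2+2 = 4 → {'p': 4}
m['t'] = 0 → {'p': 4, 't': 0}
m['p'] = 4+4 = 8 → {'p': 8, 't': 0}
m['u'] = 6 → {'p': 8, 't': 0, 'u': 6}
m['a'] = m['p']+2 = 10 → {'p': 8, 't': 0, 'u': 6, 'a': 10}
m['a']-m['p'] = 10-8 = 2

2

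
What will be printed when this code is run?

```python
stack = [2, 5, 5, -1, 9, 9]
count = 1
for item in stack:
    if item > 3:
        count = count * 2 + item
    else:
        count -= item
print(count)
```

item=2: not >3, count = 1-2 = -1
item=5: >3, count = (-1)*2+5 = 3
item=5: >3, count = 3*2+5 = 11
item=-1: not >3, count = 11-(-1) = 12
item=9: >3, count = 12*2+9 = 33
item=9: >3, count = 33*2+9 = 75

75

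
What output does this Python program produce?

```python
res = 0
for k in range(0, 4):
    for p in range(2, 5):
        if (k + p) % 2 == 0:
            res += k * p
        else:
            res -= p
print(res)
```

6

k=0,p=2: even sum, res = 0+0 = 0
k=0,p=3: odd sum, res = 0-3 = -3
k=0,p=4: even sum, res = (-3)+0 = -3
k=1,p=2: odd sum, res = (-3)-2 = -5
k=1,p=3: even sum, res = (-5)+3 = -2
k=1,p=4: odd sum, res = (-2)-4 = -6
k=2,p=2: even sum, res = (-6)+4 = -2
k=2,p=3: odd sum, res = (-2)-3 = -5
k=2,p=4: even sum, res = (-5)+8 = 3
k=3,p=2: odd sum, res = 3-2 = 1
k=3,p=3: even sum, res = 1+9 = 10
k=3,p=4: odd sum, res = 10-4 = 6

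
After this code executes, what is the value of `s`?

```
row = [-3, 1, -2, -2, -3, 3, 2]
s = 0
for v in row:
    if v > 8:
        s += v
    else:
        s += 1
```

7

v=-3: not >8, s = 0+1 = 1
v=1: not >8, s = 1+1 = 2
v=-2: not >8, s = 2+1 = 3
v=-2: not >8, s = 3+1 = 4
v=-3: not >8, s = 4+1 = 5
v=3: not >8, s = 5+1 = 6
v=2: not >8, s = 6+1 = 7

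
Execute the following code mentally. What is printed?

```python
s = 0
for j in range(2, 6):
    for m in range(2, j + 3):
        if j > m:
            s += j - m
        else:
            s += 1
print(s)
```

j=2,m=2: not 2>2, s = 0+1 = 1
j=2,m=3: not 2>3, s = 1+1 = 2
j=2,m=4: not 2>4, s = 2+1 = 3
j=3,m=2: 3>2, s = 3+1 = 4
j=3,m=3: not 3>3, s = 4+1 = 5
j=3,m=4: not 3>4, s = 5+1 = 6
j=3,m=5: not 3>5, s = 6+1 = 7
j=4,m=2: 4>2, s = 7+2 = 9
j=4,m=3: 4>3, s = 9+1 = 10
j=4,m=4: not 4>4, s = 10+1 = 11
j=4,m=5: not 4>5, s = 11+1 = 12
j=4,m=6: not 4>6, s = 12+1 = 13
j=5,m=2: 5>2, s = 13+3 = 16
j=5,m=3: 5>3, s = 16+2 = 18
j=5,m=4: 5>4, s = 18+1 = 19
j=5,m=5: not 5>5, s = 19+1 = 20
j=5,m=6: not 5>6, s = 20+1 = 21
j=5,m=7: not 5>7, s = 21+1 = 22

22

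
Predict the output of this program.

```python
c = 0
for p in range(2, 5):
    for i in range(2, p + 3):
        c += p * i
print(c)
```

p=2,i=2: c = 0+4 = 4
p=2,i=3: c = 4+6 = 10
p=2,i=4: c = 10+8 = 18
p=3,i=2: c = 18+6 = 24
p=3,i=3: c = 24+9 = 33
p=3,i=4: c = 33+12 = 45
p=3,i=5: c = 45+15 = 60
p=4,i=2: c = 60+8 = 68
p=4,i=3: c = 68+12 = 80
p=4,i=4: c = 80+16 = 96
p=4,i=5: c = 96+20 = 116
p=4,i=6: c = 116+24 = 140

140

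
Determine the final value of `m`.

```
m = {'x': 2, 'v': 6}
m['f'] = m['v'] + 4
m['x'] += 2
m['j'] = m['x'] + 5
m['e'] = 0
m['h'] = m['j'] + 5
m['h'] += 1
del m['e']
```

m['f'] = m['v']+4 = 10 → {'x': 2, 'v': 6, 'f': 10}
m['x'] = 2+2 = 4 → {'x': 4, 'v': 6, 'f': 10}
m['j'] = m['x']+5 = 9 → {'x': 4, 'v': 6, 'f': 10, 'j': 9}
m['e'] = 0 → {'x': 4, 'v': 6, 'f': 10, 'j': 9, 'e': 0}
m['h'] = m['j']+5 = 14 → {'x': 4, 'v': 6, 'f': 10, 'j': 9, 'e': 0, 'h': 14}
m['h'] = 14+1 = 15 → {'x': 4, 'v': 6, 'f': 10, 'j': 9, 'e': 0, 'h': 15}
del 'e' → {'x': 4, 'v': 6, 'f': 10, 'j': 9, 'h': 15}

{'x': 4, 'v': 6, 'f': 10, 'j': 9, 'h': 15}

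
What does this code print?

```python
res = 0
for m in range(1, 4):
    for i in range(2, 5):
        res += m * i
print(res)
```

m=1,i=2: res = 0+2 = 2
m=1,i=3: res = 2+3 = 5
m=1,i=4: res = 5+4 = 9
m=2,i=2: res = 9+4 = 13
m=2,i=3: res = 13+6 = 19
m=2,i=4: res = 19+8 = 27
m=3,i=2: res = 27+6 = 33
m=3,i=3: res = 33+9 = 42
m=3,i=4: res = 42+12 = 54

54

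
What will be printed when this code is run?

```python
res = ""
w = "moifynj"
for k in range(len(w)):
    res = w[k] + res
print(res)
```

k=0: prepend 'm' → 'm'
k=1: prepend 'o' → 'om'
k=2: prepend 'i' → 'iom'
k=3: prepend 'f' → 'fiom'
k=4: prepend 'y' → 'yfiom'
k=5: prepend 'n' → 'nyfiom'
k=6: prepend 'j' → 'jnyfiom'

jnyfiom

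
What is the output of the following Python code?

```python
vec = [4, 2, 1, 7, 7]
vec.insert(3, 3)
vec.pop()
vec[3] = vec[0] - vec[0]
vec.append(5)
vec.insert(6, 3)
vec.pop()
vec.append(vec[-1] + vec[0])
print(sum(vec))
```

insert 3 at 3 → [4, 2, 1, 3, 7, 7]
pop() removes 7 → [4, 2, 1, 3, 7]
vec[3] = vec[0]-vec[0] = 4-4 = 0 → [4, 2, 1, 0, 7]
append 5 → [4, 2, 1, 0, 7, 5]
insert 3 at 6 → [4, 2, 1, 0, 7, 5, 3]
pop() removes 3 → [4, 2, 1, 0, 7, 5]
append vec[-1]+vec[0] = 5+4 = 9 → [4, 2, 1, 0, 7, 5, 9]
sum = 28

28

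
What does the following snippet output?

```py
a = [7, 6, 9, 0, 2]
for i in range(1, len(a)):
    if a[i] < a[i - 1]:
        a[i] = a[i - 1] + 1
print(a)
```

[7, 8, 9, 10, 11]

i=1: 6<7, a[1] = 7+1 = 8 → [7, 8, 9, 0, 2]
i=2: 9>=8, unchanged → [7, 8, 9, 0, 2]
i=3: 0<9, a[3] = 9+1 = 10 → [7, 8, 9, 10, 2]
i=4: 2<10, a[4] = 10+1 = 11 → [7, 8, 9, 10, 11]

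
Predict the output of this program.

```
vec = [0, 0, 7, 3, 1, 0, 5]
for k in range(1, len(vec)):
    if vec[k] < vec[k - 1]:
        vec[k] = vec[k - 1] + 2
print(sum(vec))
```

55

k=1: 0>=0, unchanged → [0, 0, 7, 3, 1, 0, 5]
k=2: 7>=0, unchanged → [0, 0, 7, 3, 1, 0, 5]
k=3: 3<7, vec[3] = 7+2 = 9 → [0, 0, 7, 9, 1, 0, 5]
k=4: 1<9, vec[4] = 9+2 = 11 → [0, 0, 7, 9, 11, 0, 5]
k=5: 0<11, vec[5] = 11+2 = 13 → [0, 0, 7, 9, 11, 13, 5]
k=6: 5<13, vec[6] = 13+2 = 15 → [0, 0, 7, 9, 11, 13, 15]
sum = 55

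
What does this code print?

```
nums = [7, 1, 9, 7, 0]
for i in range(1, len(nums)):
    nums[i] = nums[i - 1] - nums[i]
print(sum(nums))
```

-10

i=1: nums[1] = 7-1 = 6 → [7, 6, 9, 7, 0]
i=2: nums[2] = 6-9 = -3 → [7, 6, -3, 7, 0]
i=3: nums[3] = (-3)-7 = -10 → [7, 6, -3, -10, 0]
i=4: nums[4] = (-10)-0 = -10 → [7, 6, -3, -10, -10]
sum = -10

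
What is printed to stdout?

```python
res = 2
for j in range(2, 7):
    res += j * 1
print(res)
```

22

j=2: res = 2+2*1 = 4
j=3: res = 4+3*1 = 7
j=4: res = 7+4*1 = 11
j=5: res = 11+5*1 = 16
j=6: res = 16+6*1 = 22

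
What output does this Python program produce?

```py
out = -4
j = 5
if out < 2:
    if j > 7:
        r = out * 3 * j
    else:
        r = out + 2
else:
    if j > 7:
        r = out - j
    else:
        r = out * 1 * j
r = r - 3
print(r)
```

-5

out=-4, j=5
out < 2 is True; j > 7 is False
→ r = out + 2 = -2
r = (-2)-3 = -5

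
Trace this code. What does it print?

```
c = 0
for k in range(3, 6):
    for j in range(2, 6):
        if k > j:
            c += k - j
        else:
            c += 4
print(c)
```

k=3,j=2: 3>2, c = 0+1 = 1
k=3,j=3: not 3>3, c = 1+4 = 5
k=3,j=4: not 3>4, c = 5+4 = 9
k=3,j=5: not 3>5, c = 9+4 = 13
k=4,j=2: 4>2, c = 13+2 = 15
k=4,j=3: 4>3, c = 15+1 = 16
k=4,j=4: not 4>4, c = 16+4 = 20
k=4,j=5: not 4>5, c = 20+4 = 24
k=5,j=2: 5>2, c = 24+3 = 27
k=5,j=3: 5>3, c = 27+2 = 29
k=5,j=4: 5>4, c = 29+1 = 30
k=5,j=5: not 5>5, c = 30+4 = 34

34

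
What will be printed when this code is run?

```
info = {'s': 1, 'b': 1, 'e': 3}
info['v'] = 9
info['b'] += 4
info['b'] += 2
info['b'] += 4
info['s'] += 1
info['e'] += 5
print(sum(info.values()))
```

info['v'] = 9 → {'s': 1, 'b': 1, 'e': 3, 'v': 9}
info['b'] = 1+4 = 5 → {'s': 1, 'b': 5, 'e': 3, 'v': 9}
info['b'] = 5+2 = 7 → {'s': 1, 'b': 7, 'e': 3, 'v': 9}
info['b'] = 7+4 = 11 → {'s': 1, 'b': 11, 'e': 3, 'v': 9}
info['s'] = 1+1 = 2 → {'s': 2, 'b': 11, 'e': 3, 'v': 9}
info['e'] = 3+5 = 8 → {'s': 2, 'b': 11, 'e': 8, 'v': 9}
sum of values = 30

30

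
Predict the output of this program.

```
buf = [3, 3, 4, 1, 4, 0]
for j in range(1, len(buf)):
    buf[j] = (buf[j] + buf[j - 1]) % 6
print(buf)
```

j=1: buf[1] = (3+3)%6 = 0 → [3, 0, 4, 1, 4, 0]
j=2: buf[2] = (4+0)%6 = 4 → [3, 0, 4, 1, 4, 0]
j=3: buf[3] = (1+4)%6 = 5 → [3, 0, 4, 5, 4, 0]
j=4: buf[4] = (4+5)%6 = 3 → [3, 0, 4, 5, 3, 0]
j=5: buf[5] = (0+3)%6 = 3 → [3, 0, 4, 5, 3, 3]

[3, 0, 4, 5, 3, 3]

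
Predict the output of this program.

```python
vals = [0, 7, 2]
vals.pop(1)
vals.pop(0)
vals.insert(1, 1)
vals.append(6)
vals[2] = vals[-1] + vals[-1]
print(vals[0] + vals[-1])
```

pop(1) removes 7 → [0, 2]
pop(0) removes 0 → [2]
insert 1 at 1 → [2, 1]
append 6 → [2, 1, 6]
vals[2] = vals[-1]+vals[-1] = 6+6 = 12 → [2, 1, 12]
vals[0]+vals[-1] = 2+12 = 14

14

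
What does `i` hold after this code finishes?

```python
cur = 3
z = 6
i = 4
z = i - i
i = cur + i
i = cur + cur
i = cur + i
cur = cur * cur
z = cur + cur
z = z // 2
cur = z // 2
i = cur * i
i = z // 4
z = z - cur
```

2

z = 4-4 = 0
i = 3+4 = 7
i = 3+3 = 6
i = 3+6 = 9
cur = 3*3 = 9
z = 9+9 = 18
z = 18//2 = 9
cur = 9//2 = 4
i = 4*9 = 36
i = 9//4 = 2
z = 9-4 = 5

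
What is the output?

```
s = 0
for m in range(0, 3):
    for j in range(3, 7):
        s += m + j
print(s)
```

66

m=0,j=3: s = 0+3 = 3
m=0,j=4: s = 3+4 = 7
m=0,j=5: s = 7+5 = 12
m=0,j=6: s = 12+6 = 18
m=1,j=3: s = 18+4 = 22
m=1,j=4: s = 22+5 = 27
m=1,j=5: s = 27+6 = 33
m=1,j=6: s = 33+7 = 40
m=2,j=3: s = 40+5 = 45
m=2,j=4: s = 45+6 = 51
m=2,j=5: s = 51+7 = 58
m=2,j=6: s = 58+8 = 66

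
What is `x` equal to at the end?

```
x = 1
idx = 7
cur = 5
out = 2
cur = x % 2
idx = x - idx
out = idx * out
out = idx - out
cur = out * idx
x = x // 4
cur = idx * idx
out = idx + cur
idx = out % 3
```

cur = 1%2 = 1
idx = 1-7 = -6
out = (-6)*2 = -12
out = (-6)-(-12) = 6
cur = 6*(-6) = -36
x = 1//4 = 0
cur = (-6)*(-6) = 36
out = (-6)+36 = 30
idx = 30%3 = 0

0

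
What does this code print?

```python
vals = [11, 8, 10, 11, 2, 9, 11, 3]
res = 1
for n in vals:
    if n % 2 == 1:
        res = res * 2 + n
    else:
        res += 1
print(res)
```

397

n=11: odd, res = 1*2+11 = 13
n=8: not odd, res = 13+1 = 14
n=10: not odd, res = 14+1 = 15
n=11: odd, res = 15*2+11 = 41
n=2: not odd, res = 41+1 = 42
n=9: odd, res = 42*2+9 = 93
n=11: odd, res = 93*2+11 = 197
n=3: odd, res = 197*2+3 = 397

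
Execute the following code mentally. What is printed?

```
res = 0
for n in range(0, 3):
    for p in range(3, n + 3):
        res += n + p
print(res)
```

15

n=1,p=3: res = 0+4 = 4
n=2,p=3: res = 4+5 = 9
n=2,p=4: res = 9+6 = 15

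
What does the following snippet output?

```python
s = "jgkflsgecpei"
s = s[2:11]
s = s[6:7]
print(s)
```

c

slice [2:11] → 'kflsgecpe'
slice [6:7] → 'c'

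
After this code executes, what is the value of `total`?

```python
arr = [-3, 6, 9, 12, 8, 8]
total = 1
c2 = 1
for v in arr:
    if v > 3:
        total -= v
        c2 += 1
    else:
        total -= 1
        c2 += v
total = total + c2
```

v=-3: not >3, total = 1-1 = 0; c2=-2
v=6: >3, total = 0-6 = -6; c2=-1
v=9: >3, total = (-6)-9 = -15; c2=0
v=12: >3, total = (-15)-12 = -27; c2=1
v=8: >3, total = (-27)-8 = -35; c2=2
v=8: >3, total = (-35)-8 = -43; c2=3
total+c2 = (-43)+3 = -40

-40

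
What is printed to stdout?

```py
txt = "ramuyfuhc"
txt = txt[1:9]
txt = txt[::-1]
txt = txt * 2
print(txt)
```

slice [1:9] → 'amuyfuhc'
reverse → 'chufyuma'
repeat ×2 → 'chufyumachufyuma'

chufyumachufyuma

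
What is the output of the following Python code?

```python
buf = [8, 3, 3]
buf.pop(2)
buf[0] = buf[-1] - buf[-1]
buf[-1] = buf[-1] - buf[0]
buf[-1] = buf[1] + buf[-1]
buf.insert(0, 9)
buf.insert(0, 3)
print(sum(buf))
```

18

pop(2) removes 3 → [8, 3]
buf[0] = buf[-1]-buf[-1] = 3-3 = 0 → [0, 3]
buf[-1] = buf[-1]-buf[0] = 3-0 = 3 → [0, 3]
buf[-1] = buf[1]+buf[-1] = 3+3 = 6 → [0, 6]
insert 9 at 0 → [9, 0, 6]
insert 3 at 0 → [3, 9, 0, 6]
sum = 18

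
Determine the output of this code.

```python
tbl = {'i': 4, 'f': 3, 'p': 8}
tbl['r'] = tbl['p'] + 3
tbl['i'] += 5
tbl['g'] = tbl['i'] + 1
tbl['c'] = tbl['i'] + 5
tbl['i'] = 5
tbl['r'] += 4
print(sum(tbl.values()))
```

tbl['r'] = tbl['p']+3 = 11 → {'i': 4, 'f': 3, 'p': 8, 'r': 11}
tbl['i'] = 4+5 = 9 → {'i': 9, 'f': 3, 'p': 8, 'r': 11}
tbl['g'] = tbl['i']+1 = 10 → {'i': 9, 'f': 3, 'p': 8, 'r': 11, 'g': 10}
tbl['c'] = tbl['i']+5 = 14 → {'i': 9, 'f': 3, 'p': 8, 'r': 11, 'g': 10, 'c': 14}
tbl['i'] = 5 → {'i': 5, 'f': 3, 'p': 8, 'r': 11, 'g': 10, 'c': 14}
tbl['r'] = 11+4 = 15 → {'i': 5, 'f': 3, 'p': 8, 'r': 15, 'g': 10, 'c': 14}
sum of values = 55

55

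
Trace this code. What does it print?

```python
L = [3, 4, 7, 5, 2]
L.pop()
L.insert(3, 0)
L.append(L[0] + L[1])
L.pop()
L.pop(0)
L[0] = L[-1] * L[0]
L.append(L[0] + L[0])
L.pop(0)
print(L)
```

pop() removes 2 → [3, 4, 7, 5]
insert 0 at 3 → [3, 4, 7, 0, 5]
append L[0]+L[1] = 3+4 = 7 → [3, 4, 7, 0, 5, 7]
pop() removes 7 → [3, 4, 7, 0, 5]
pop(0) removes 3 → [4, 7, 0, 5]
L[0] = L[-1]*L[0] = 5*4 = 20 → [20, 7, 0, 5]
append L[0]+L[0] = 20+20 = 40 → [20, 7, 0, 5, 40]
pop(0) removes 20 → [7, 0, 5, 40]

[7, 0, 5, 40]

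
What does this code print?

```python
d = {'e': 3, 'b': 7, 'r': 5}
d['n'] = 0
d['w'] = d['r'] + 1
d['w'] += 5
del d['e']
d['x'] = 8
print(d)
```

d['n'] = 0 → {'e': 3, 'b': 7, 'r': 5, 'n': 0}
d['w'] = d['r']+1 = 6 → {'e': 3, 'b': 7, 'r': 5, 'n': 0, 'w': 6}
d['w'] = 6+5 = 11 → {'e': 3, 'b': 7, 'r': 5, 'n': 0, 'w': 11}
del 'e' → {'b': 7, 'r': 5, 'n': 0, 'w': 11}
d['x'] = 8 → {'b': 7, 'r': 5, 'n': 0, 'w': 11, 'x': 8}

{'b': 7, 'r': 5, 'n': 0, 'w': 11, 'x': 8}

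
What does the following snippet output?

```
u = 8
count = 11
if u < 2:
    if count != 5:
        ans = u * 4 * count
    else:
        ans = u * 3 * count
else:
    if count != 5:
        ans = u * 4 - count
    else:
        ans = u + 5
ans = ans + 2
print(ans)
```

23

u=8, count=11
u < 2 is False; count != 5 is True
→ ans = u * 4 - count = 21
ans = 21+2 = 23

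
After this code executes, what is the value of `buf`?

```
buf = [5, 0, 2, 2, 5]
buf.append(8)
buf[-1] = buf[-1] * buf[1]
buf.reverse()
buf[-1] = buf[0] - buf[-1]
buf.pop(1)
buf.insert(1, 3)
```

[0, 3, 2, 2, 0, -5]

append 8 → [5, 0, 2, 2, 5, 8]
buf[-1] = buf[-1]*buf[1] = 8*0 = 0 → [5, 0, 2, 2, 5, 0]
reverse → [0, 5, 2, 2, 0, 5]
buf[-1] = buf[0]-buf[-1] = 0-5 = -5 → [0, 5, 2, 2, 0, -5]
pop(1) removes 5 → [0, 2, 2, 0, -5]
insert 3 at 1 → [0, 3, 2, 2, 0, -5]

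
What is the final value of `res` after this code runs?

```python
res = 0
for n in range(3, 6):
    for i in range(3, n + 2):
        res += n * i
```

n=3,i=3: res = 0+9 = 9
n=3,i=4: res = 9+12 = 21
n=4,i=3: res = 21+12 = 33
n=4,i=4: res = 33+16 = 49
n=4,i=5: res = 49+20 = 69
n=5,i=3: res = 69+15 = 84
n=5,i=4: res = 84+20 = 104
n=5,i=5: res = 104+25 = 129
n=5,i=6: res = 129+30 = 159

159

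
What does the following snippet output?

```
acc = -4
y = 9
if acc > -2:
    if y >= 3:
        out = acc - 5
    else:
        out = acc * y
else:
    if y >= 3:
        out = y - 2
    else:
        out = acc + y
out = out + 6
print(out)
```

acc=-4, y=9
acc > -2 is False; y >= 3 is True
→ out = y - 2 = 7
out = 7+6 = 13

13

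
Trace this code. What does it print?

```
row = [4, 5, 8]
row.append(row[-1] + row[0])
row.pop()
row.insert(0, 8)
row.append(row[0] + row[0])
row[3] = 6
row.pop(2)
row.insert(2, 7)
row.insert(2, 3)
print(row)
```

[8, 4, 3, 7, 6, 16]

append row[-1]+row[0] = 8+4 = 12 → [4, 5, 8, 12]
pop() removes 12 → [4, 5, 8]
insert 8 at 0 → [8, 4, 5, 8]
append row[0]+row[0] = 8+8 = 16 → [8, 4, 5, 8, 16]
row[3] = 6 → [8, 4, 5, 6, 16]
pop(2) removes 5 → [8, 4, 6, 16]
insert 7 at 2 → [8, 4, 7, 6, 16]
insert 3 at 2 → [8, 4, 3, 7, 6, 16]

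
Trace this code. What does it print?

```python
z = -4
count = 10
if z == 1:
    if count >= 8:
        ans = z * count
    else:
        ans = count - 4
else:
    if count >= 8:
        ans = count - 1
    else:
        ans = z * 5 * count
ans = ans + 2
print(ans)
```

z=-4, count=10
z == 1 is False; count >= 8 is True
→ ans = count - 1 = 9
ans = 9+2 = 11

11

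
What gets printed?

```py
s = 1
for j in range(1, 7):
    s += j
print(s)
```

j=1: s = 1+1 = 2
j=2: s = 2+2 = 4
j=3: s = 4+3 = 7
j=4: s = 7+4 = 11
j=5: s = 11+5 = 16
j=6: s = 16+6 = 22

22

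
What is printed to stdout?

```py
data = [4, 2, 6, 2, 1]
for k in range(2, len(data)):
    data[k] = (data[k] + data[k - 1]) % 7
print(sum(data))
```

k=2: data[2] = (6+2)%7 = 1 → [4, 2, 1, 2, 1]
k=3: data[3] = (2+1)%7 = 3 → [4, 2, 1, 3, 1]
k=4: data[4] = (1+3)%7 = 4 → [4, 2, 1, 3, 4]
sum = 14

14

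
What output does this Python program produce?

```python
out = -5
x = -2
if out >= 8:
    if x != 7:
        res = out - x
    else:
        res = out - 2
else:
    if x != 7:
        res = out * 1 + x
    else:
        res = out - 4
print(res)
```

-7

out=-5, x=-2
out >= 8 is False; x != 7 is True
→ res = out * 1 + x = -7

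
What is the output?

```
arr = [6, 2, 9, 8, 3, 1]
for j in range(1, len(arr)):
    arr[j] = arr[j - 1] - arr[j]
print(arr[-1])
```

j=1: arr[1] = 6-2 = 4 → [6, 4, 9, 8, 3, 1]
j=2: arr[2] = 4-9 = -5 → [6, 4, -5, 8, 3, 1]
j=3: arr[3] = (-5)-8 = -13 → [6, 4, -5, -13, 3, 1]
j=4: arr[4] = (-13)-3 = -16 → [6, 4, -5, -13, -16, 1]
j=5: arr[5] = (-16)-1 = -17 → [6, 4, -5, -13, -16, -17]

-17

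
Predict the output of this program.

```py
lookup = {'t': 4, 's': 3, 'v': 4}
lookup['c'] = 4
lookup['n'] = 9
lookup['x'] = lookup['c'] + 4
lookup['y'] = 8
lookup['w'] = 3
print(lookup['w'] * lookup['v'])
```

12

lookup['c'] = 4 → {'t': 4, 's': 3, 'v': 4, 'c': 4}
lookup['n'] = 9 → {'t': 4, 's': 3, 'v': 4, 'c': 4, 'n': 9}
lookup['x'] = lookup['c']+4 = 8 → {'t': 4, 's': 3, 'v': 4, 'c': 4, 'n': 9, 'x': 8}
lookup['y'] = 8 → {'t': 4, 's': 3, 'v': 4, 'c': 4, 'n': 9, 'x': 8, 'y': 8}
lookup['w'] = 3 → {'t': 4, 's': 3, 'v': 4, 'c': 4, 'n': 9, 'x': 8, 'y': 8, 'w': 3}
lookup['w']*lookup['v'] = 3*4 = 12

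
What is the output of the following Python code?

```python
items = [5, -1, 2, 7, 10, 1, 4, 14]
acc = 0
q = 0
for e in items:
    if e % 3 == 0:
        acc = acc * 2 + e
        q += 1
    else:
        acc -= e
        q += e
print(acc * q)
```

-1764

e=5: not %3==0, acc = 0-5 = -5; q=5
e=-1: not %3==0, acc = (-5)-(-1) = -4; q=4
e=2: not %3==0, acc = (-4)-2 = -6; q=6
e=7: not %3==0, acc = (-6)-7 = -13; q=13
e=10: not %3==0, acc = (-13)-10 = -23; q=23
e=1: not %3==0, acc = (-23)-1 = -24; q=24
e=4: not %3==0, acc = (-24)-4 = -28; q=28
e=14: not %3==0, acc = (-28)-14 = -42; q=42
acc*q = (-42)*42 = -1764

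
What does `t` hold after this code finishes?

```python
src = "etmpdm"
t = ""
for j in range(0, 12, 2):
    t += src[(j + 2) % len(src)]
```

j=0: add src[2]='m' → 'm'
j=2: add src[4]='d' → 'md'
j=4: add src[0]='e' → 'mde'
j=6: add src[2]='m' → 'mdem'
j=8: add src[4]='d' → 'mdemd'
j=10: add src[0]='e' → 'mdemde'

'mdemde'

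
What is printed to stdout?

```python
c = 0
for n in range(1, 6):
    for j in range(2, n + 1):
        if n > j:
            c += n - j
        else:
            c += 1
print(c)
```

14

n=2,j=2: not 2>2, c = 0+1 = 1
n=3,j=2: 3>2, c = 1+1 = 2
n=3,j=3: not 3>3, c = 2+1 = 3
n=4,j=2: 4>2, c = 3+2 = 5
n=4,j=3: 4>3, c = 5+1 = 6
n=4,j=4: not 4>4, c = 6+1 = 7
n=5,j=2: 5>2, c = 7+3 = 10
n=5,j=3: 5>3, c = 10+2 = 12
n=5,j=4: 5>4, c = 12+1 = 13
n=5,j=5: not 5>5, c = 13+1 = 14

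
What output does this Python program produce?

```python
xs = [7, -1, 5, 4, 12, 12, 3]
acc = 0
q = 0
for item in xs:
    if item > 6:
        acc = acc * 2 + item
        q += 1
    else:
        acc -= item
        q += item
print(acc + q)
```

43

item=7: >6, acc = 0*2+7 = 7; q=1
item=-1: not >6, acc = 7-(-1) = 8; q=0
item=5: not >6, acc = 8-5 = 3; q=5
item=4: not >6, acc = 3-4 = -1; q=9
item=12: >6, acc = (-1)*2+12 = 10; q=10
item=12: >6, acc = 10*2+12 = 32; q=11
item=3: not >6, acc = 32-3 = 29; q=14
acc+q = 29+14 = 43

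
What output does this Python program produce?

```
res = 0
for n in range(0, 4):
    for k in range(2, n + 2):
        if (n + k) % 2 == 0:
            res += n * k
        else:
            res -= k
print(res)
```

n=1,k=2: odd sum, res = 0-2 = -2
n=2,k=2: even sum, res = (-2)+4 = 2
n=2,k=3: odd sum, res = 2-3 = -1
n=3,k=2: odd sum, res = (-1)-2 = -3
n=3,k=3: even sum, res = (-3)+9 = 6
n=3,k=4: odd sum, res = 6-4 = 2

2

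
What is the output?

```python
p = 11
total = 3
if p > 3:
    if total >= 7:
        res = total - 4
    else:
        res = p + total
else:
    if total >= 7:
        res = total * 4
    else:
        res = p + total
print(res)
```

14

p=11, total=3
p > 3 is True; total >= 7 is False
→ res = p + total = 14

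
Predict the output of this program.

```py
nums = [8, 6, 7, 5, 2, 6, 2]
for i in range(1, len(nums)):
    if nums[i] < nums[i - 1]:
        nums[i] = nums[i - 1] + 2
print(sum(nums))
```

98

i=1: 6<8, nums[1] = 8+2 = 10 → [8, 10, 7, 5, 2, 6, 2]
i=2: 7<10, nums[2] = 10+2 = 12 → [8, 10, 12, 5, 2, 6, 2]
i=3: 5<12, nums[3] = 12+2 = 14 → [8, 10, 12, 14, 2, 6, 2]
i=4: 2<14, nums[4] = 14+2 = 16 → [8, 10, 12, 14, 16, 6, 2]
i=5: 6<16, nums[5] = 16+2 = 18 → [8, 10, 12, 14, 16, 18, 2]
i=6: 2<18, nums[6] = 18+2 = 20 → [8, 10, 12, 14, 16, 18, 20]
sum = 98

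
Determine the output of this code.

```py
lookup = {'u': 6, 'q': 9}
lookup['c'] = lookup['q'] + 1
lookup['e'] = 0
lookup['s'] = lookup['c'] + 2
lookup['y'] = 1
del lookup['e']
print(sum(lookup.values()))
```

lookup['c'] = lookup['q']+1 = 10 → {'u': 6, 'q': 9, 'c': 10}
lookup['e'] = 0 → {'u': 6, 'q': 9, 'c': 10, 'e': 0}
lookup['s'] = lookup['c']+2 = 12 → {'u': 6, 'q': 9, 'c': 10, 'e': 0, 's': 12}
lookup['y'] = 1 → {'u': 6, 'q': 9, 'c': 10, 'e': 0, 's': 12, 'y': 1}
del 'e' → {'u': 6, 'q': 9, 'c': 10, 's': 12, 'y': 1}
sum of values = 38

38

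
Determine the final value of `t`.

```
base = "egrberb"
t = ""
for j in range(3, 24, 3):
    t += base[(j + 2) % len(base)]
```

'rgeebbr'

j=3: add base[5]='r' → 'r'
j=6: add base[1]='g' → 'rg'
j=9: add base[4]='e' → 'rge'
j=12: add base[0]='e' → 'rgee'
j=15: add base[3]='b' → 'rgeeb'
j=18: add base[6]='b' → 'rgeebb'
j=21: add base[2]='r' → 'rgeebbr'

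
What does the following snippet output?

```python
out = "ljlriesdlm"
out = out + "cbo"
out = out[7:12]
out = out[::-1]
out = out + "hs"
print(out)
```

bcmldhs

+ 'cbo' → 'ljlriesdlmcbo'
slice [7:12] → 'dlmcb'
reverse → 'bcmld'
+ 'hs' → 'bcmldhs'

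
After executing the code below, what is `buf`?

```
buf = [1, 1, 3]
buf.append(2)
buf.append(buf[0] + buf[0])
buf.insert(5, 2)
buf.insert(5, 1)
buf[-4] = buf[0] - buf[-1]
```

append 2 → [1, 1, 3, 2]
append buf[0]+buf[0] = 1+1 = 2 → [1, 1, 3, 2, 2]
insert 2 at 5 → [1, 1, 3, 2, 2, 2]
insert 1 at 5 → [1, 1, 3, 2, 2, 1, 2]
buf[-4] = buf[0]-buf[-1] = 1-2 = -1 → [1, 1, 3, -1, 2, 1, 2]

[1, 1, 3, -1, 2, 1, 2]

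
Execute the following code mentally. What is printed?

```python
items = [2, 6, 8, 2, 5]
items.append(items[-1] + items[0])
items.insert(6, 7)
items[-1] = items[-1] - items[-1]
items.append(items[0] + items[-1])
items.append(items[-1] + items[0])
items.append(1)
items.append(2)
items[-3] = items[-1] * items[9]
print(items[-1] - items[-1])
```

append items[-1]+items[0] = 5+2 = 7 → [2, 6, 8, 2, 5, 7]
insert 7 at 6 → [2, 6, 8, 2, 5, 7, 7]
items[-1] = items[-1]-items[-1] = 7-7 = 0 → [2, 6, 8, 2, 5, 7, 0]
append items[0]+items[-1] = 2+0 = 2 → [2, 6, 8, 2, 5, 7, 0, 2]
append items[-1]+items[0] = 2+2 = 4 → [2, 6, 8, 2, 5, 7, 0, 2, 4]
append 1 → [2, 6, 8, 2, 5, 7, 0, 2, 4, 1]
append 2 → [2, 6, 8, 2, 5, 7, 0, 2, 4, 1, 2]
items[-3] = items[-1]*items[9] = 2*1 = 2 → [2, 6, 8, 2, 5, 7, 0, 2, 2, 1, 2]
items[-1]-items[-1] = 2-2 = 0

0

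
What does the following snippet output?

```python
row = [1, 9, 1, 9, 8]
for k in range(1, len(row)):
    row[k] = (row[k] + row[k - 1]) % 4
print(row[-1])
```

k=1: row[1] = (9+1)%4 = 2 → [1, 2, 1, 9, 8]
k=2: row[2] = (1+2)%4 = 3 → [1, 2, 3, 9, 8]
k=3: row[3] = (9+3)%4 = 0 → [1, 2, 3, 0, 8]
k=4: row[4] = (8+0)%4 = 0 → [1, 2, 3, 0, 0]

0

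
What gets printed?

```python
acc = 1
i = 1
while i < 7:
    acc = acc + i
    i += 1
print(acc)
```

i=1: acc = 1+1 = 2
i=2: acc = 2+2 = 4
i=3: acc = 4+3 = 7
i=4: acc = 7+4 = 11
i=5: acc = 11+5 = 16
i=6: acc = 16+6 = 22

22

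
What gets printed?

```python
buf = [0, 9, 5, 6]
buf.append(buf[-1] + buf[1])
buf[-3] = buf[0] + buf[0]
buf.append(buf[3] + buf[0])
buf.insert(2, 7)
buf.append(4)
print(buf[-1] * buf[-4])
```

append buf[-1]+buf[1] = 6+9 = 15 → [0, 9, 5, 6, 15]
buf[-3] = buf[0]+buf[0] = 0+0 = 0 → [0, 9, 0, 6, 15]
append buf[3]+buf[0] = 6+0 = 6 → [0, 9, 0, 6, 15, 6]
insert 7 at 2 → [0, 9, 7, 0, 6, 15, 6]
append 4 → [0, 9, 7, 0, 6, 15, 6, 4]
buf[-1]*buf[-4] = 4*6 = 24

24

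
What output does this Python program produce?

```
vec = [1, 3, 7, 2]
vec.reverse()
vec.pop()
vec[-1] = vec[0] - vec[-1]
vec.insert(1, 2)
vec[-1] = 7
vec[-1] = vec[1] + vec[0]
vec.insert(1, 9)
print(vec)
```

[2, 9, 2, 7, 4]

reverse → [2, 7, 3, 1]
pop() removes 1 → [2, 7, 3]
vec[-1] = vec[0]-vec[-1] = 2-3 = -1 → [2, 7, -1]
insert 2 at 1 → [2, 2, 7, -1]
vec[-1] = 7 → [2, 2, 7, 7]
vec[-1] = vec[1]+vec[0] = 2+2 = 4 → [2, 2, 7, 4]
insert 9 at 1 → [2, 9, 2, 7, 4]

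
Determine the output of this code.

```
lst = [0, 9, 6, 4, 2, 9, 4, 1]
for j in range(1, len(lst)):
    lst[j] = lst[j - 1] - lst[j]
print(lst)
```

[0, -9, -15, -19, -21, -30, -34, -35]

j=1: lst[1] = 0-9 = -9 → [0, -9, 6, 4, 2, 9, 4, 1]
j=2: lst[2] = (-9)-6 = -15 → [0, -9, -15, 4, 2, 9, 4, 1]
j=3: lst[3] = (-15)-4 = -19 → [0, -9, -15, -19, 2, 9, 4, 1]
j=4: lst[4] = (-19)-2 = -21 → [0, -9, -15, -19, -21, 9, 4, 1]
j=5: lst[5] = (-21)-9 = -30 → [0, -9, -15, -19, -21, -30, 4, 1]
j=6: lst[6] = (-30)-4 = -34 → [0, -9, -15, -19, -21, -30, -34, 1]
j=7: lst[7] = (-34)-1 = -35 → [0, -9, -15, -19, -21, -30, -34, -35]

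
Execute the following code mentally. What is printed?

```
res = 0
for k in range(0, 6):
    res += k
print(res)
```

k=0: res = 0+0 = 0
k=1: res = 0+1 = 1
k=2: res = 1+2 = 3
k=3: res = 3+3 = 6
k=4: res = 6+4 = 10
k=5: res = 10+5 = 15

15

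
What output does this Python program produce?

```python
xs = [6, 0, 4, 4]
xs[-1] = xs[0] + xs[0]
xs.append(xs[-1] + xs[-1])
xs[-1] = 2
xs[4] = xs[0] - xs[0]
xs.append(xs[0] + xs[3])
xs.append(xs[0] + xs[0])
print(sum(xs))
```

52

xs[-1] = xs[0]+xs[0] = 6+6 = 12 → [6, 0, 4, 12]
append xs[-1]+xs[-1] = 12+12 = 24 → [6, 0, 4, 12, 24]
xs[-1] = 2 → [6, 0, 4, 12, 2]
xs[4] = xs[0]-xs[0] = 6-6 = 0 → [6, 0, 4, 12, 0]
append xs[0]+xs[3] = 6+12 = 18 → [6, 0, 4, 12, 0, 18]
append xs[0]+xs[0] = 6+6 = 12 → [6, 0, 4, 12, 0, 18, 12]
sum = 52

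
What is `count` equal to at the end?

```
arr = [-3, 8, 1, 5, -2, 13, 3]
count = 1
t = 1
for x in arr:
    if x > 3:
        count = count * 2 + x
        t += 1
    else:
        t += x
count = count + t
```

x=-3: not >3; t=-2
x=8: >3, count = 1*2+8 = 10; t=-1
x=1: not >3; t=0
x=5: >3, count = 10*2+5 = 25; t=1
x=-2: not >3; t=-1
x=13: >3, count = 25*2+13 = 63; t=0
x=3: not >3; t=3
count+t = 63+3 = 66

66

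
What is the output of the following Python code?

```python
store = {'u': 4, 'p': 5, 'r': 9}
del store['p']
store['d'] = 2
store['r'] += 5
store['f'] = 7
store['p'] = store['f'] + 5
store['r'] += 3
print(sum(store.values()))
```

del 'p' → {'u': 4, 'r': 9}
store['d'] = 2 → {'u': 4, 'r': 9, 'd': 2}
store['r'] = 9+5 = 14 → {'u': 4, 'r': 14, 'd': 2}
store['f'] = 7 → {'u': 4, 'r': 14, 'd': 2, 'f': 7}
store['p'] = store['f']+5 = 12 → {'u': 4, 'r': 14, 'd': 2, 'f': 7, 'p': 12}
store['r'] = 14+3 = 17 → {'u': 4, 'r': 17, 'd': 2, 'f': 7, 'p': 12}
sum of values = 42

42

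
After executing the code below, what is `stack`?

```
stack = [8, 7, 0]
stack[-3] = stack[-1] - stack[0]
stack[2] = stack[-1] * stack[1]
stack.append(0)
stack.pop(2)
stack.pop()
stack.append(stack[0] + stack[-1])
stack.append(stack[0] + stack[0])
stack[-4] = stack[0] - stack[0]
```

[0, 7, -1, -16]

stack[-3] = stack[-1]-stack[0] = 0-8 = -8 → [-8, 7, 0]
stack[2] = stack[-1]*stack[1] = 0*7 = 0 → [-8, 7, 0]
append 0 → [-8, 7, 0, 0]
pop(2) removes 0 → [-8, 7, 0]
pop() removes 0 → [-8, 7]
append stack[0]+stack[-1] = (-8)+7 = -1 → [-8, 7, -1]
append stack[0]+stack[0] = (-8)+(-8) = -16 → [-8, 7, -1, -16]
stack[-4] = stack[0]-stack[0] = (-8)-(-8) = 0 → [0, 7, -1, -16]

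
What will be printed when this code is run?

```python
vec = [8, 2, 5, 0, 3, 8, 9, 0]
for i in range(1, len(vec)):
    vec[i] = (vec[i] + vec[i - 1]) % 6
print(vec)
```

[8, 4, 3, 3, 0, 2, 5, 5]

i=1: vec[1] = (2+8)%6 = 4 → [8, 4, 5, 0, 3, 8, 9, 0]
i=2: vec[2] = (5+4)%6 = 3 → [8, 4, 3, 0, 3, 8, 9, 0]
i=3: vec[3] = (0+3)%6 = 3 → [8, 4, 3, 3, 3, 8, 9, 0]
i=4: vec[4] = (3+3)%6 = 0 → [8, 4, 3, 3, 0, 8, 9, 0]
i=5: vec[5] = (8+0)%6 = 2 → [8, 4, 3, 3, 0, 2, 9, 0]
i=6: vec[6] = (9+2)%6 = 5 → [8, 4, 3, 3, 0, 2, 5, 0]
i=7: vec[7] = (0+5)%6 = 5 → [8, 4, 3, 3, 0, 2, 5, 5]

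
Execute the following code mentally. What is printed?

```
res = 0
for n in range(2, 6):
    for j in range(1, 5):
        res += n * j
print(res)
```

n=2,j=1: res = 0+2 = 2
n=2,j=2: res = 2+4 = 6
n=2,j=3: res = 6+6 = 12
n=2,j=4: res = 12+8 = 20
n=3,j=1: res = 20+3 = 23
n=3,j=2: res = 23+6 = 29
n=3,j=3: res = 29+9 = 38
n=3,j=4: res = 38+12 = 50
n=4,j=1: res = 50+4 = 54
n=4,j=2: res = 54+8 = 62
n=4,j=3: res = 62+12 = 74
n=4,j=4: res = 74+16 = 90
n=5,j=1: res = 90+5 = 95
n=5,j=2: res = 95+10 = 105
n=5,j=3: res = 105+15 = 120
n=5,j=4: res = 120+20 = 140

140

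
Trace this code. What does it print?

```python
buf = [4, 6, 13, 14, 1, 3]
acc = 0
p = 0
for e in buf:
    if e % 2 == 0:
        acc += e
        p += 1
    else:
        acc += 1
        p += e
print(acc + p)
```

47

e=4: even, acc = 0+4 = 4; p=1
e=6: even, acc = 4+6 = 10; p=2
e=13: not even, acc = 10+1 = 11; p=15
e=14: even, acc = 11+14 = 25; p=16
e=1: not even, acc = 25+1 = 26; p=17
e=3: not even, acc = 26+1 = 27; p=20
acc+p = 27+20 = 47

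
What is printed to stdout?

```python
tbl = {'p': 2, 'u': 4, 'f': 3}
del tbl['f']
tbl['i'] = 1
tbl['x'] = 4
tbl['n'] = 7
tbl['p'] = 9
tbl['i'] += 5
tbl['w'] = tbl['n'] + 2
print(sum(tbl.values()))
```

del 'f' → {'p': 2, 'u': 4}
tbl['i'] = 1 → {'p': 2, 'u': 4, 'i': 1}
tbl['x'] = 4 → {'p': 2, 'u': 4, 'i': 1, 'x': 4}
tbl['n'] = 7 → {'p': 2, 'u': 4, 'i': 1, 'x': 4, 'n': 7}
tbl['p'] = 9 → {'p': 9, 'u': 4, 'i': 1, 'x': 4, 'n': 7}
tbl['i'] = 1+5 = 6 → {'p': 9, 'u': 4, 'i': 6, 'x': 4, 'n': 7}
tbl['w'] = tbl['n']+2 = 9 → {'p': 9, 'u': 4, 'i': 6, 'x': 4, 'n': 7, 'w': 9}
sum of values = 39

39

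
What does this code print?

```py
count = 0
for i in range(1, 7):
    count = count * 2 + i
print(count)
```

120

i=1: count = 0*2+1 = 1
i=2: count = 1*2+2 = 4
i=3: count = 4*2+3 = 11
i=4: count = 11*2+4 = 26
i=5: count = 26*2+5 = 57
i=6: count = 57*2+6 = 120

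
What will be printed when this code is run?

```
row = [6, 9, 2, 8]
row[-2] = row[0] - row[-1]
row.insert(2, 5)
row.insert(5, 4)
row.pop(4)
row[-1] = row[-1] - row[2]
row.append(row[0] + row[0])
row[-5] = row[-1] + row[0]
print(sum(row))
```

38

row[-2] = row[0]-row[-1] = 6-8 = -2 → [6, 9, -2, 8]
insert 5 at 2 → [6, 9, 5, -2, 8]
insert 4 at 5 → [6, 9, 5, -2, 8, 4]
pop(4) removes 8 → [6, 9, 5, -2, 4]
row[-1] = row[-1]-row[2] = 4-5 = -1 → [6, 9, 5, -2, -1]
append row[0]+row[0] = 6+6 = 12 → [6, 9, 5, -2, -1, 12]
row[-5] = row[-1]+row[0] = 12+6 = 18 → [6, 18, 5, -2, -1, 12]
sum = 38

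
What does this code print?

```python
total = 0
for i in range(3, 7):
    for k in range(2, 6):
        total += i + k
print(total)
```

128

i=3,k=2: total = 0+5 = 5
i=3,k=3: total = 5+6 = 11
i=3,k=4: total = 11+7 = 18
i=3,k=5: total = 18+8 = 26
i=4,k=2: total = 26+6 = 32
i=4,k=3: total = 32+7 = 39
i=4,k=4: total = 39+8 = 47
i=4,k=5: total = 47+9 = 56
i=5,k=2: total = 56+7 = 63
i=5,k=3: total = 63+8 = 71
i=5,k=4: total = 71+9 = 80
i=5,k=5: total = 80+10 = 90
i=6,k=2: total = 90+8 = 98
i=6,k=3: total = 98+9 = 107
i=6,k=4: total = 107+10 = 117
i=6,k=5: total = 117+11 = 128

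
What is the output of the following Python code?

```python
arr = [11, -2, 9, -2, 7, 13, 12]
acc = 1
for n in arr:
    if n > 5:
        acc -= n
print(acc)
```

n=11: >5, acc = 1-11 = -10
n=-2: not >5
n=9: >5, acc = (-10)-9 = -19
n=-2: not >5
n=7: >5, acc = (-19)-7 = -26
n=13: >5, acc = (-26)-13 = -39
n=12: >5, acc = (-39)-12 = -51

-51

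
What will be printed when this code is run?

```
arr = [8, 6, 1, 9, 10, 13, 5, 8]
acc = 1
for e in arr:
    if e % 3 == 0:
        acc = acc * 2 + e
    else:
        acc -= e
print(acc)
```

e=8: not %3==0, acc = 1-8 = -7
e=6: %3==0, acc = (-7)*2+6 = -8
e=1: not %3==0, acc = (-8)-1 = -9
e=9: %3==0, acc = (-9)*2+9 = -9
e=10: not %3==0, acc = (-9)-10 = -19
e=13: not %3==0, acc = (-19)-13 = -32
e=5: not %3==0, acc = (-32)-5 = -37
e=8: not %3==0, acc = (-37)-8 = -45

-45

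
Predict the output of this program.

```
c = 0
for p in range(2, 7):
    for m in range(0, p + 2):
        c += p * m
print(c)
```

p=2,m=0: c = 0+0 = 0
p=2,m=1: c = 0+2 = 2
p=2,m=2: c = 2+4 = 6
p=2,m=3: c = 6+6 = 12
p=3,m=0: c = 12+0 = 12
p=3,m=1: c = 12+3 = 15
p=3,m=2: c = 15+6 = 21
p=3,m=3: c = 21+9 = 30
p=3,m=4: c = 30+12 = 42
p=4,m=0: c = 42+0 = 42
p=4,m=1: c = 42+4 = 46
p=4,m=2: c = 46+8 = 54
p=4,m=3: c = 54+12 = 66
p=4,m=4: c = 66+16 = 82
p=4,m=5: c = 82+20 = 102
p=5,m=0: c = 102+0 = 102
p=5,m=1: c = 102+5 = 107
p=5,m=2: c = 107+10 = 117
p=5,m=3: c = 117+15 = 132
p=5,m=4: c = 132+20 = 152
p=5,m=5: c = 152+25 = 177
p=5,m=6: c = 177+30 = 207
p=6,m=0: c = 207+0 = 207
p=6,m=1: c = 207+6 = 213
p=6,m=2: c = 213+12 = 225
p=6,m=3: c = 225+18 = 243
p=6,m=4: c = 243+24 = 267
p=6,m=5: c = 267+30 = 297
p=6,m=6: c = 297+36 = 333
p=6,m=7: c = 333+42 = 375

375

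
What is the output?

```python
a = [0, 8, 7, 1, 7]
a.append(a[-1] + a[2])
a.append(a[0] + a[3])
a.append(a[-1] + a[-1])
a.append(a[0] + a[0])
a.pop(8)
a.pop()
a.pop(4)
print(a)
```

[0, 8, 7, 1, 14, 1]

append a[-1]+a[2] = 7+7 = 14 → [0, 8, 7, 1, 7, 14]
append a[0]+a[3] = 0+1 = 1 → [0, 8, 7, 1, 7, 14, 1]
append a[-1]+a[-1] = 1+1 = 2 → [0, 8, 7, 1, 7, 14, 1, 2]
append a[0]+a[0] = 0+0 = 0 → [0, 8, 7, 1, 7, 14, 1, 2, 0]
pop(8) removes 0 → [0, 8, 7, 1, 7, 14, 1, 2]
pop() removes 2 → [0, 8, 7, 1, 7, 14, 1]
pop(4) removes 7 → [0, 8, 7, 1, 14, 1]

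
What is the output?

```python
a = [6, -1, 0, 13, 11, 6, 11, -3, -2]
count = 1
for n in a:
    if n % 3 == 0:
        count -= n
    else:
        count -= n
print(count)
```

n=6: %3==0, count = 1-6 = -5
n=-1: not %3==0, count = (-5)-(-1) = -4
n=0: %3==0, count = (-4)-0 = -4
n=13: not %3==0, count = (-4)-13 = -17
n=11: not %3==0, count = (-17)-11 = -28
n=6: %3==0, count = (-28)-6 = -34
n=11: not %3==0, count = (-34)-11 = -45
n=-3: %3==0, count = (-45)-(-3) = -42
n=-2: not %3==0, count = (-42)-(-2) = -40

-40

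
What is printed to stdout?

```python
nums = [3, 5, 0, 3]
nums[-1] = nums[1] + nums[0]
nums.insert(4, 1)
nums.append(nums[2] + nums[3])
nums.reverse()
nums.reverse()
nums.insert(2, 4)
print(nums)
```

nums[-1] = nums[1]+nums[0] = 5+3 = 8 → [3, 5, 0, 8]
insert 1 at 4 → [3, 5, 0, 8, 1]
append nums[2]+nums[3] = 0+8 = 8 → [3, 5, 0, 8, 1, 8]
reverse → [8, 1, 8, 0, 5, 3]
reverse → [3, 5, 0, 8, 1, 8]
insert 4 at 2 → [3, 5, 4, 0, 8, 1, 8]

[3, 5, 4, 0, 8, 1, 8]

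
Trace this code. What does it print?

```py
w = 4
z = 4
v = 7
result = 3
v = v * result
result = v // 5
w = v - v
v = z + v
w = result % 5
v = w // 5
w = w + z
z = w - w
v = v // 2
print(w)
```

8

v = 7*3 = 21
result = 21//5 = 4
w = 21-21 = 0
v = 4+21 = 25
w = 4%5 = 4
v = 4//5 = 0
w = 4+4 = 8
z = 8-8 = 0
v = 0//2 = 0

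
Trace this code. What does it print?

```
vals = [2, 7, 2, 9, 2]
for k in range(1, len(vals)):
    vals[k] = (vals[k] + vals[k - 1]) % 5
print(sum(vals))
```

k=1: vals[1] = (7+2)%5 = 4 → [2, 4, 2, 9, 2]
k=2: vals[2] = (2+4)%5 = 1 → [2, 4, 1, 9, 2]
k=3: vals[3] = (9+1)%5 = 0 → [2, 4, 1, 0, 2]
k=4: vals[4] = (2+0)%5 = 2 → [2, 4, 1, 0, 2]
sum = 9

9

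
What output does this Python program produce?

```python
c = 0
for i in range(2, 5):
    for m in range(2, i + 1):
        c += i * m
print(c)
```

i=2,m=2: c = 0+4 = 4
i=3,m=2: c = 4+6 = 10
i=3,m=3: c = 10+9 = 19
i=4,m=2: c = 19+8 = 27
i=4,m=3: c = 27+12 = 39
i=4,m=4: c = 39+16 = 55

55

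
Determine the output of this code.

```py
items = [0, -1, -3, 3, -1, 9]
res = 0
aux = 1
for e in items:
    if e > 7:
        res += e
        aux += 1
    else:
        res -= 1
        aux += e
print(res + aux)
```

4

e=0: not >7, res = 0-1 = -1; aux=1
e=-1: not >7, res = (-1)-1 = -2; aux=0
e=-3: not >7, res = (-2)-1 = -3; aux=-3
e=3: not >7, res = (-3)-1 = -4; aux=0
e=-1: not >7, res = (-4)-1 = -5; aux=-1
e=9: >7, res = (-5)+9 = 4; aux=0
res+aux = 4+0 = 4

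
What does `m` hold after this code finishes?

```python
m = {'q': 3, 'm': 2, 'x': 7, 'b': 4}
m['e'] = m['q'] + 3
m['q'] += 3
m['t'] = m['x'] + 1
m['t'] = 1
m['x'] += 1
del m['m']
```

{'q': 6, 'x': 8, 'b': 4, 'e': 6, 't': 1}

m['e'] = m['q']+3 = 6 → {'q': 3, 'm': 2, 'x': 7, 'b': 4, 'e': 6}
m['q'] = 3+3 = 6 → {'q': 6, 'm': 2, 'x': 7, 'b': 4, 'e': 6}
m['t'] = m['x']+1 = 8 → {'q': 6, 'm': 2, 'x': 7, 'b': 4, 'e': 6, 't': 8}
m['t'] = 1 → {'q': 6, 'm': 2, 'x': 7, 'b': 4, 'e': 6, 't': 1}
m['x'] = 7+1 = 8 → {'q': 6, 'm': 2, 'x': 8, 'b': 4, 'e': 6, 't': 1}
del 'm' → {'q': 6, 'x': 8, 'b': 4, 'e': 6, 't': 1}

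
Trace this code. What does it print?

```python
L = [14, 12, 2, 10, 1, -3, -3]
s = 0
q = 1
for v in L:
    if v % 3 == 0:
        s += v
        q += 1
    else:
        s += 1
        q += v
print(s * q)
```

310

v=14: not %3==0, s = 0+1 = 1; q=15
v=12: %3==0, s = 1+12 = 13; q=16
v=2: not %3==0, s = 13+1 = 14; q=18
v=10: not %3==0, s = 14+1 = 15; q=28
v=1: not %3==0, s = 15+1 = 16; q=29
v=-3: %3==0, s = 16+(-3) = 13; q=30
v=-3: %3==0, s = 13+(-3) = 10; q=31
s*q = 10*31 = 310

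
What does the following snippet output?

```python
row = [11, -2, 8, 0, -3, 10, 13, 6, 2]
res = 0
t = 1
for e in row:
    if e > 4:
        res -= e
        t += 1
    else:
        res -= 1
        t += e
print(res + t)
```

e=11: >4, res = 0-11 = -11; t=2
e=-2: not >4, res = (-11)-1 = -12; t=0
e=8: >4, res = (-12)-8 = -20; t=1
e=0: not >4, res = (-20)-1 = -21; t=1
e=-3: not >4, res = (-21)-1 = -22; t=-2
e=10: >4, res = (-22)-10 = -32; t=-1
e=13: >4, res = (-32)-13 = -45; t=0
e=6: >4, res = (-45)-6 = -51; t=1
e=2: not >4, res = (-51)-1 = -52; t=3
res+t = (-52)+3 = -49

-49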